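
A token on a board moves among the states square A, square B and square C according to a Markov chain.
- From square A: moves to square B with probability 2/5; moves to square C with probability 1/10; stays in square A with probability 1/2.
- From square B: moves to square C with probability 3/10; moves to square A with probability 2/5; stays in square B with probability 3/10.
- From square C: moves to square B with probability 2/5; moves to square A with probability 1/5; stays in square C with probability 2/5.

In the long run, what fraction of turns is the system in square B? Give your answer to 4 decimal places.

0.3636

Let the stationary distribution be π with π = πP and π_1 + π_2 + π_3 = 1.
π_1 = 0.5·π_1 + 0.4·π_2 + 0.2·π_3
π_2 = 0.4·π_1 + 0.3·π_2 + 0.4·π_3
Solving with the normalization constraint gives π = (0.3896, 0.3636, 0.2468).
So the stationary probability of square B is 0.3636.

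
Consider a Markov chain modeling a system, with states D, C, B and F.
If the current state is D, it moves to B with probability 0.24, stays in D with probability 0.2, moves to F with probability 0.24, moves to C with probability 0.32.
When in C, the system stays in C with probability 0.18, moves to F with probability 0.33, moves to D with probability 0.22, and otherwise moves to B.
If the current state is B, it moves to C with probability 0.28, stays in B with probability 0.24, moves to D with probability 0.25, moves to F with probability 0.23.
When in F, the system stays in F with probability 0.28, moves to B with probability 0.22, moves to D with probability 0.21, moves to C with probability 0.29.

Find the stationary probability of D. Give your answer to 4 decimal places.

0.2201

Let the stationary distribution be π with π = πP and π_1 + π_2 + π_3 + π_4 = 1.
π_1 = 0.2·π_1 + 0.22·π_2 + 0.25·π_3 + 0.21·π_4
π_2 = 0.32·π_1 + 0.18·π_2 + 0.28·π_3 + 0.29·π_4
π_3 = 0.24·π_1 + 0.27·π_2 + 0.24·π_3 + 0.22·π_4
Solving with the normalization constraint gives π = (0.2201, 0.2650, 0.2425, 0.2723).
So the stationary probability of D is 0.2201.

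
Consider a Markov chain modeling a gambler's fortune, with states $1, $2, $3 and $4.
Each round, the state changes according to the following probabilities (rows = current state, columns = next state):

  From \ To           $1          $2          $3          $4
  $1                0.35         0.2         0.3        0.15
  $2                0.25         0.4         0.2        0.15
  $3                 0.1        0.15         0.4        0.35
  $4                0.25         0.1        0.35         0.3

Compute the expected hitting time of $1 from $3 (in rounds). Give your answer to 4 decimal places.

5.8185

Let t(s) be the expected number of rounds to first reach $1 from state s, with t($1) = 0. Conditioning on the first round:
t($2) = 1 + 0.4·t($2) + 0.2·t($3) + 0.15·t($4)
t($3) = 1 + 0.15·t($2) + 0.4·t($3) + 0.35·t($4)
t($4) = 1 + 0.1·t($2) + 0.35·t($3) + 0.3·t($4)
Solving: t($2) = 4.8644, t($3) = 5.8185, t($4) = 5.0327.
Expected rounds from $3 to $1: 5.8185.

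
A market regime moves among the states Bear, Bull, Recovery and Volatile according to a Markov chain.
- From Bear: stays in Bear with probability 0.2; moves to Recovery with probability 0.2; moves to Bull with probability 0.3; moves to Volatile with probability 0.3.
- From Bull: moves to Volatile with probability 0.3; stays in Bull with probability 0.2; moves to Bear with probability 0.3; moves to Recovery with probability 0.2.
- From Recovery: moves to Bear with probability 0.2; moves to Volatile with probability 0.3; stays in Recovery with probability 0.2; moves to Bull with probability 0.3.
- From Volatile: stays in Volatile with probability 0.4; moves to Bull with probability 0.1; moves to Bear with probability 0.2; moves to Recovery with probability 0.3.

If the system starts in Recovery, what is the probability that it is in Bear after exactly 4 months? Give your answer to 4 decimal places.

Propagate the distribution vector 4 months from Recovery.
After 0 months: (0.0000, 0.0000, 1.0000, 0.0000)
After 1 month: (0.2000, 0.3000, 0.2000, 0.3000)
After 2 months: (0.2300, 0.2100, 0.2300, 0.3300)
After 3 months: (0.2210, 0.2130, 0.2330, 0.3330)
After 4 months: (0.2213, 0.2121, 0.2333, 0.3333)
P(in Bear after 4 months) = 0.2213

0.2213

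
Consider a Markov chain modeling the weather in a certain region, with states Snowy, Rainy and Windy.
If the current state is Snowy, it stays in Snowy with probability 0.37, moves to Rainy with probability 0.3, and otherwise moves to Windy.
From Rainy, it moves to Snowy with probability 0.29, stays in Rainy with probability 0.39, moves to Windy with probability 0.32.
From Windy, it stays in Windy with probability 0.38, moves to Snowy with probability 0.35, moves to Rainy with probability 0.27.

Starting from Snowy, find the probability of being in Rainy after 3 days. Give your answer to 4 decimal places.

Propagate the distribution vector 3 days from Snowy.
After 0 days: (1.0000, 0.0000, 0.0000)
After 1 day: (0.3700, 0.3000, 0.3300)
After 2 days: (0.3394, 0.3171, 0.3435)
After 3 days: (0.3378, 0.3182, 0.3440)
P(in Rainy after 3 days) = 0.3182

0.3182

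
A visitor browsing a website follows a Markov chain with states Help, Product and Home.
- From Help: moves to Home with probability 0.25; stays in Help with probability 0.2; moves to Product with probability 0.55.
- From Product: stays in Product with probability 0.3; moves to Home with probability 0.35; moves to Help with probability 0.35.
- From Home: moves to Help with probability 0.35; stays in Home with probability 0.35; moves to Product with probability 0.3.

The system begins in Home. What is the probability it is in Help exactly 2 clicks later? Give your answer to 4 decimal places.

Sum over the intermediate state after 1 click:
P = P(Home→Help)·P(Help→Help) + P(Home→Product)·P(Product→Help) + P(Home→Home)·P(Home→Help)
  = 0.35×0.2 + 0.3×0.35 + 0.35×0.35
  = 0.0700 + 0.1050 + 0.1225 = 0.2975

0.2975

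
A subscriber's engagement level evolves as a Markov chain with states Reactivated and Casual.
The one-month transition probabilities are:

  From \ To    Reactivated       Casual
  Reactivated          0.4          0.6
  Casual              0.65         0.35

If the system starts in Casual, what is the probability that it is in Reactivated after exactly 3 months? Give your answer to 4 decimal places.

0.5281

Propagate the distribution vector 3 months from Casual.
After 0 months: (0.0000, 1.0000)
After 1 month: (0.6500, 0.3500)
After 2 months: (0.4875, 0.5125)
After 3 months: (0.5281, 0.4719)
P(in Reactivated after 3 months) = 0.5281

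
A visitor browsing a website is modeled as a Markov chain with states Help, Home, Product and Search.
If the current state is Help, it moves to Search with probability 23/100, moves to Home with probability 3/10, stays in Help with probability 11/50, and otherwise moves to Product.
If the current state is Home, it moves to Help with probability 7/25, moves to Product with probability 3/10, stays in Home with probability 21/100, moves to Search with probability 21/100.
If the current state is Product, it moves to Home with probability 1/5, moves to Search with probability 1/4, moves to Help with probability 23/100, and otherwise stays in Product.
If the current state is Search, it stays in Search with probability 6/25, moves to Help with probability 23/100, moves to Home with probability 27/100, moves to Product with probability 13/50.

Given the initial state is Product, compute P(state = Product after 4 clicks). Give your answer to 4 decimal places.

Propagate the distribution vector 4 clicks from Product.
After 0 clicks: (0.0000, 0.0000, 1.0000, 0.0000)
After 1 click: (0.2300, 0.2000, 0.3200, 0.2500)
After 2 clicks: (0.2377, 0.2425, 0.2849, 0.2349)
After 3 clicks: (0.2397, 0.2426, 0.2844, 0.2332)
After 4 clicks: (0.2397, 0.2427, 0.2844, 0.2332)
P(in Product after 4 clicks) = 0.2844

0.2844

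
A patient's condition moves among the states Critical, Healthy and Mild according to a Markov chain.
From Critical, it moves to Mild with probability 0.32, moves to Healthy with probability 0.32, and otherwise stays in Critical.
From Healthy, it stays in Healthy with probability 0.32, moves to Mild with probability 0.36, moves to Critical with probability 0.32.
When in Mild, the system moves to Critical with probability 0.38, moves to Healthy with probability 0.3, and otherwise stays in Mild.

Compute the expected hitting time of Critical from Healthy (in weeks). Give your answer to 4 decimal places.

Let t(s) be the expected number of weeks to first reach Critical from state s, with t(Critical) = 0. Conditioning on the first week:
t(Healthy) = 1 + 0.32·t(Healthy) + 0.36·t(Mild)
t(Mild) = 1 + 0.3·t(Healthy) + 0.32·t(Mild)
Solving: t(Healthy) = 2.9345, t(Mild) = 2.7652.
Expected weeks from Healthy to Critical: 2.9345.

2.9345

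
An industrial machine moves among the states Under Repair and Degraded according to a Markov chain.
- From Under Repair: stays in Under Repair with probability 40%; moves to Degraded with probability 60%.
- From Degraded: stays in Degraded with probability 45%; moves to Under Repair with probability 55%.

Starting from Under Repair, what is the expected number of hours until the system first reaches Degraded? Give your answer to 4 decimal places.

1.6667

Let t(s) be the expected number of hours to first reach Degraded from state s, with t(Degraded) = 0. Conditioning on the first hour:
t(Under Repair) = 1 + 0.4·t(Under Repair)
Solving: t(Under Repair) = 1.6667.
Expected hours from Under Repair to Degraded: 1.6667.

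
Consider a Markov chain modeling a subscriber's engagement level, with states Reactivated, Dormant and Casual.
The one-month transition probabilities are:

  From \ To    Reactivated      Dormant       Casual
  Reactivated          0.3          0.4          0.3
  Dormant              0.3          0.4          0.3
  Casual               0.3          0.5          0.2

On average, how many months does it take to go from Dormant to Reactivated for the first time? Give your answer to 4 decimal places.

Let t(s) be the expected number of months to first reach Reactivated from state s, with t(Reactivated) = 0. Conditioning on the first month:
t(Dormant) = 1 + 0.4·t(Dormant) + 0.3·t(Casual)
t(Casual) = 1 + 0.5·t(Dormant) + 0.2·t(Casual)
Solving: t(Dormant) = 3.3333, t(Casual) = 3.3333.
Expected months from Dormant to Reactivated: 3.3333.

3.3333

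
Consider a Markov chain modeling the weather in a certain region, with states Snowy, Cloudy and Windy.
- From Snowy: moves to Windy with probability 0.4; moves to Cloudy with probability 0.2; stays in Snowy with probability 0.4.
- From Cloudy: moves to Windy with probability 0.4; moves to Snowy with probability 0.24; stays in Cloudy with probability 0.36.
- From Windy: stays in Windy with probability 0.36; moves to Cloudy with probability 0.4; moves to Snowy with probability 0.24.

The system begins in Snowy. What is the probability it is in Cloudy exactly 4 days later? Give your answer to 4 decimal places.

Propagate the distribution vector 4 days from Snowy.
After 0 days: (1.0000, 0.0000, 0.0000)
After 1 day: (0.4000, 0.2000, 0.4000)
After 2 days: (0.3040, 0.3120, 0.3840)
After 3 days: (0.2886, 0.3267, 0.3846)
After 4 days: (0.2862, 0.3292, 0.3846)
P(in Cloudy after 4 days) = 0.3292

0.3292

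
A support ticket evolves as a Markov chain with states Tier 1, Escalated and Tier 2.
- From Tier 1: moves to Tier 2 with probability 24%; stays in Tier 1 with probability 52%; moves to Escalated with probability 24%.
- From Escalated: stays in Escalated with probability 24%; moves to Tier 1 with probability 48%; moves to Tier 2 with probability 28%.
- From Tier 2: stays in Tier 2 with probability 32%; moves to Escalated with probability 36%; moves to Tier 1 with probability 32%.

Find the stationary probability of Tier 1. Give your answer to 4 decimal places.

Let the stationary distribution be π with π = πP and π_1 + π_2 + π_3 = 1.
π_1 = 0.52·π_1 + 0.48·π_2 + 0.32·π_3
π_2 = 0.24·π_1 + 0.24·π_2 + 0.36·π_3
Solving with the normalization constraint gives π = (0.4545, 0.2727, 0.2727).
So the stationary probability of Tier 1 is 0.4545.

0.4545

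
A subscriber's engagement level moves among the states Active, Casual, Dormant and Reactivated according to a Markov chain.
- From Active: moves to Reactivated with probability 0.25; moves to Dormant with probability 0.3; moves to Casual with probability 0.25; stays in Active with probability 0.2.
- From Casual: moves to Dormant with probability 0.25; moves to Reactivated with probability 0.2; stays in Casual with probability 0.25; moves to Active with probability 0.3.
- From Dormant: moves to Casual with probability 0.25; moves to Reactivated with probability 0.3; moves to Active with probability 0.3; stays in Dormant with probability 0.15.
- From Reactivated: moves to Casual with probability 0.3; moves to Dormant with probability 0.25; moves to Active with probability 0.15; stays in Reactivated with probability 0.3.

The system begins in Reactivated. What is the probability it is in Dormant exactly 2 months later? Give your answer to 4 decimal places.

0.2325

Propagate the distribution vector 2 months from Reactivated.
After 0 months: (0.0000, 0.0000, 0.0000, 1.0000)
After 1 month: (0.1500, 0.3000, 0.2500, 0.3000)
After 2 months: (0.2400, 0.2650, 0.2325, 0.2625)
P(in Dormant after 2 months) = 0.2325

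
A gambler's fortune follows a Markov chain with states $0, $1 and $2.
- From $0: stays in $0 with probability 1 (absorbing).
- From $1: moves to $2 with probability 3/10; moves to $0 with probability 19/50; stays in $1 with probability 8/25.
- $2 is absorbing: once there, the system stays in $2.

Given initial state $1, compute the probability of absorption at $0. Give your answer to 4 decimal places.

Let h(s) be the probability of absorption at $0 starting from transient state s. Then h($0) = 1 and h($2) = 0. By first-step analysis:
h($1) = 0.38·1 + 0.32·h($1) + 0.3·0
Solving: h($1) = 0.5588.
Starting from $1, the probability is 0.5588.

0.5588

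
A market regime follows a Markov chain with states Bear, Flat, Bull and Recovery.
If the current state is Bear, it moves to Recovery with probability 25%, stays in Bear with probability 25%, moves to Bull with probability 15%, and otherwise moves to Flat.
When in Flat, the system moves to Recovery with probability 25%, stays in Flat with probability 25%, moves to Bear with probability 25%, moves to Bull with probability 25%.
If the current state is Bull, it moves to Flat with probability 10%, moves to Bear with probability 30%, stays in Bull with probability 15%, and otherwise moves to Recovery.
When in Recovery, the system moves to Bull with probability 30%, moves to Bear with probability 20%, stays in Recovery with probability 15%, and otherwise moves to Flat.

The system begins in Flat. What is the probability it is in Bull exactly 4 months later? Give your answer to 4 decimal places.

0.2168

Propagate the distribution vector 4 months from Flat.
After 0 months: (0.0000, 1.0000, 0.0000, 0.0000)
After 1 month: (0.2500, 0.2500, 0.2500, 0.2500)
After 2 months: (0.2500, 0.2625, 0.2125, 0.2750)
After 3 months: (0.2469, 0.2706, 0.2175, 0.2650)
After 4 months: (0.2476, 0.2686, 0.2168, 0.2670)
P(in Bull after 4 months) = 0.2168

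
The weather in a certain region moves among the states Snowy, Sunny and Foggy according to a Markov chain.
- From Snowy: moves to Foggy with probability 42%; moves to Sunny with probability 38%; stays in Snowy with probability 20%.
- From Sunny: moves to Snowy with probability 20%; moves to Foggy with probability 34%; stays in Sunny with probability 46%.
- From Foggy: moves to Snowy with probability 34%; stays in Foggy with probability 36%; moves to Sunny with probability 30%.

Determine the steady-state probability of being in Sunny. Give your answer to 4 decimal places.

Let the stationary distribution be π with π = πP and π_1 + π_2 + π_3 = 1.
π_1 = 0.2·π_1 + 0.2·π_2 + 0.34·π_3
π_2 = 0.38·π_1 + 0.46·π_2 + 0.3·π_3
Solving with the normalization constraint gives π = (0.2514, 0.3811, 0.3675).
So the stationary probability of Sunny is 0.3811.

0.3811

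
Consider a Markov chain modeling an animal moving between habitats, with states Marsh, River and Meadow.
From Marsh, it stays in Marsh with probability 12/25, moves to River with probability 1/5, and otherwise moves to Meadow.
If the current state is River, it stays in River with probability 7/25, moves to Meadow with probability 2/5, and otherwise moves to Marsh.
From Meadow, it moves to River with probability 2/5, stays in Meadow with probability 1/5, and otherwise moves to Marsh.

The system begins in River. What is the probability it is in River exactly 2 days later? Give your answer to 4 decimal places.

Sum over the intermediate state after 1 day:
P = P(River→Marsh)·P(Marsh→River) + P(River→River)·P(River→River) + P(River→Meadow)·P(Meadow→River)
  = 0.32×0.2 + 0.28×0.28 + 0.4×0.4
  = 0.0640 + 0.0784 + 0.1600 = 0.3024

0.3024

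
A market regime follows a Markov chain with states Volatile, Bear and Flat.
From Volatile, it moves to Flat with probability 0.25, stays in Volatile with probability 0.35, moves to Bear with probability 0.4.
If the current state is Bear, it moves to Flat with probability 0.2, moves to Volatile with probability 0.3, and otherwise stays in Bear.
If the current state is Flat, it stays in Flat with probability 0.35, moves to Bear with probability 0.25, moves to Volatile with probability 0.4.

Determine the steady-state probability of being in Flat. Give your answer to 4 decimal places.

0.2555

Let the stationary distribution be π with π = πP and π_1 + π_2 + π_3 = 1.
π_1 = 0.35·π_1 + 0.3·π_2 + 0.4·π_3
π_2 = 0.4·π_1 + 0.5·π_2 + 0.25·π_3
Solving with the normalization constraint gives π = (0.3427, 0.4019, 0.2555).
So the stationary probability of Flat is 0.2555.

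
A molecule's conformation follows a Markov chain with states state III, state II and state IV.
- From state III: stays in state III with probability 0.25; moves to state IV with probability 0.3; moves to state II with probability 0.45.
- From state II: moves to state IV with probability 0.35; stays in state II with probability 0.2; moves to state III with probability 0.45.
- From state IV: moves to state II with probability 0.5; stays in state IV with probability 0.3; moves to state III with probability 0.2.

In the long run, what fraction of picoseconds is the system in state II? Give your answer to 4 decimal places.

0.3727

Let the stationary distribution be π with π = πP and π_1 + π_2 + π_3 = 1.
π_1 = 0.25·π_1 + 0.45·π_2 + 0.2·π_3
π_2 = 0.45·π_1 + 0.2·π_2 + 0.5·π_3
Solving with the normalization constraint gives π = (0.3086, 0.3727, 0.3186).
So the stationary probability of state II is 0.3727.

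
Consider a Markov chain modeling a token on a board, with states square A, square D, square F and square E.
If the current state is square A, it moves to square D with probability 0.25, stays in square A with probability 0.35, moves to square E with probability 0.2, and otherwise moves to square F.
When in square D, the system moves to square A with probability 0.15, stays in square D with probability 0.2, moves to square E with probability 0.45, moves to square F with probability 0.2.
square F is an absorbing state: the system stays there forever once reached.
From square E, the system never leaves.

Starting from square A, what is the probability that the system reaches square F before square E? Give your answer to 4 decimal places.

0.4352

Let h(s) be the probability of absorption at square F starting from transient state s. Then h(square F) = 1 and h(square E) = 0. By first-step analysis:
h(square A) = 0.35·h(square A) + 0.25·h(square D) + 0.2·1 + 0.2·0
h(square D) = 0.15·h(square A) + 0.2·h(square D) + 0.2·1 + 0.45·0
Solving: h(square A) = 0.4352, h(square D) = 0.3316.
Starting from square A, the probability is 0.4352.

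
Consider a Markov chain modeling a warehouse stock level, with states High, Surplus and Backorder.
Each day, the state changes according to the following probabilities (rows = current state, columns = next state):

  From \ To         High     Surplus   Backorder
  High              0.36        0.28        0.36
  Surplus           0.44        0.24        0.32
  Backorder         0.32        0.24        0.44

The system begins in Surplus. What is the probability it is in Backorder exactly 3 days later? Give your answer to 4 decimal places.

0.3798

Propagate the distribution vector 3 days from Surplus.
After 0 days: (0.0000, 1.0000, 0.0000)
After 1 day: (0.4400, 0.2400, 0.3200)
After 2 days: (0.3664, 0.2576, 0.3760)
After 3 days: (0.3656, 0.2547, 0.3798)
P(in Backorder after 3 days) = 0.3798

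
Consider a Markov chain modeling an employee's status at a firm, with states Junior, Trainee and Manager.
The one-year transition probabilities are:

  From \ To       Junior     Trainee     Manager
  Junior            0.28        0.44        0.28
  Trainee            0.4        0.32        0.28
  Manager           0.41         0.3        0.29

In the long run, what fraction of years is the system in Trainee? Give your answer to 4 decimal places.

Let the stationary distribution be π with π = πP and π_1 + π_2 + π_3 = 1.
π_1 = 0.28·π_1 + 0.4·π_2 + 0.41·π_3
π_2 = 0.44·π_1 + 0.32·π_2 + 0.3·π_3
Solving with the normalization constraint gives π = (0.3597, 0.3575, 0.2828).
So the stationary probability of Trainee is 0.3575.

0.3575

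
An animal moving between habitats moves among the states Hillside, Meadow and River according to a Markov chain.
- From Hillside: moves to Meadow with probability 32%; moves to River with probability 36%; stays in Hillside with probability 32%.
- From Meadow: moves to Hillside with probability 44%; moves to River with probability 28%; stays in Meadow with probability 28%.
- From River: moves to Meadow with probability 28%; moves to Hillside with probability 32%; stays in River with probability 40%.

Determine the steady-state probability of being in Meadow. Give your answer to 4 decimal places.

Let the stationary distribution be π with π = πP and π_1 + π_2 + π_3 = 1.
π_1 = 0.32·π_1 + 0.44·π_2 + 0.32·π_3
π_2 = 0.32·π_1 + 0.28·π_2 + 0.28·π_3
Solving with the normalization constraint gives π = (0.3553, 0.2942, 0.3505).
So the stationary probability of Meadow is 0.2942.

0.2942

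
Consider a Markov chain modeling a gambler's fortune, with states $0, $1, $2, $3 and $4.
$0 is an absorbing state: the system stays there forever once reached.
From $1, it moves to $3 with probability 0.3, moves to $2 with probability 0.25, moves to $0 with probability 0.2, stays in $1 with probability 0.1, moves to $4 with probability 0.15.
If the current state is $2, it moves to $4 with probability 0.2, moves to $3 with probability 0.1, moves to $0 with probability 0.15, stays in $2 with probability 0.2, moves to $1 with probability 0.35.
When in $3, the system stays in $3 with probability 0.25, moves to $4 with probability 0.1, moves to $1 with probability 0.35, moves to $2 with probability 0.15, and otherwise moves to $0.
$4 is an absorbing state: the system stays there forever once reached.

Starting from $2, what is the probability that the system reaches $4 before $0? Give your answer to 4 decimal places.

Let h(s) be the probability of absorption at $4 starting from transient state s. Then h($4) = 1 and h($0) = 0. By first-step analysis:
h($1) = 0.2·0 + 0.1·h($1) + 0.25·h($2) + 0.3·h($3) + 0.15·1
h($2) = 0.15·0 + 0.35·h($1) + 0.2·h($2) + 0.1·h($3) + 0.2·1
h($3) = 0.15·0 + 0.35·h($1) + 0.15·h($2) + 0.25·h($3) + 0.1·1
Solving: h($1) = 0.4562, h($2) = 0.5055, h($3) = 0.4473.
Starting from $2, the probability is 0.5055.

0.5055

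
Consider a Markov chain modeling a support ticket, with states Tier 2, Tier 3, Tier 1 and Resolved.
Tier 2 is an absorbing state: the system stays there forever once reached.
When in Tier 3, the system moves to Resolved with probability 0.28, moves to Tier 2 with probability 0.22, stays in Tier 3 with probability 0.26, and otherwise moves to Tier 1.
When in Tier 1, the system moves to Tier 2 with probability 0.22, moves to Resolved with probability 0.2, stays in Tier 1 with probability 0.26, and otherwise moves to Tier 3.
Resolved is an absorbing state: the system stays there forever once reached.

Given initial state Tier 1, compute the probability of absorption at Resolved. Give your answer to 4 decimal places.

0.5047

Let h(s) be the probability of absorption at Resolved starting from transient state s. Then h(Resolved) = 1 and h(Tier 2) = 0. By first-step analysis:
h(Tier 3) = 0.22·0 + 0.26·h(Tier 3) + 0.24·h(Tier 1) + 0.28·1
h(Tier 1) = 0.22·0 + 0.32·h(Tier 3) + 0.26·h(Tier 1) + 0.2·1
Solving: h(Tier 3) = 0.5421, h(Tier 1) = 0.5047.
Starting from Tier 1, the probability is 0.5047.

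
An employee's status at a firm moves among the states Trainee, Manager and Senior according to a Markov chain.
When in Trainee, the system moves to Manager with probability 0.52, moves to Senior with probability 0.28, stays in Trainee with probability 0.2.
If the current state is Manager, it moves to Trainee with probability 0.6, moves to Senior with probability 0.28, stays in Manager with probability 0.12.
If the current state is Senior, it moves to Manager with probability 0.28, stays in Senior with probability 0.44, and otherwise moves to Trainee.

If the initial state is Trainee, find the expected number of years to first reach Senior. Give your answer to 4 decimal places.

Let t(s) be the expected number of years to first reach Senior from state s, with t(Senior) = 0. Conditioning on the first year:
t(Trainee) = 1 + 0.2·t(Trainee) + 0.52·t(Manager)
t(Manager) = 1 + 0.6·t(Trainee) + 0.12·t(Manager)
Solving: t(Trainee) = 3.5714, t(Manager) = 3.5714.
Expected years from Trainee to Senior: 3.5714.

3.5714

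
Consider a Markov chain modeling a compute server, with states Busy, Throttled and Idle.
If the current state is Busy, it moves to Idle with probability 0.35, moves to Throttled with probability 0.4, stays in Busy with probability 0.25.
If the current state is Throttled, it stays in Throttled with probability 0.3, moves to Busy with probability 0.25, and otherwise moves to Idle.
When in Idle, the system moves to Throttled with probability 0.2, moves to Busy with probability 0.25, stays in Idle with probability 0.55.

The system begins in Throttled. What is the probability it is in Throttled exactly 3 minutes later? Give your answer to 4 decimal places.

0.2780

Propagate the distribution vector 3 minutes from Throttled.
After 0 minutes: (0.0000, 1.0000, 0.0000)
After 1 minute: (0.2500, 0.3000, 0.4500)
After 2 minutes: (0.2500, 0.2800, 0.4700)
After 3 minutes: (0.2500, 0.2780, 0.4720)
P(in Throttled after 3 minutes) = 0.2780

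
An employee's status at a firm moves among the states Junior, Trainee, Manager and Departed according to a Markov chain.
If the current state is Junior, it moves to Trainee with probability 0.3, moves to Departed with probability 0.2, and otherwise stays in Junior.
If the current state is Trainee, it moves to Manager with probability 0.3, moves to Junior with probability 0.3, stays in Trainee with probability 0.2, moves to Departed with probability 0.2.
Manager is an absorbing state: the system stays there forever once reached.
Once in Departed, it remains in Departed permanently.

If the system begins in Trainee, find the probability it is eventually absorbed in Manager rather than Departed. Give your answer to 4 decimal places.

Let h(s) be the probability of absorption at Manager starting from transient state s. Then h(Manager) = 1 and h(Departed) = 0. By first-step analysis:
h(Junior) = 0.5·h(Junior) + 0.3·h(Trainee) + 0.2·0
h(Trainee) = 0.3·h(Junior) + 0.2·h(Trainee) + 0.3·1 + 0.2·0
Solving: h(Junior) = 0.2903, h(Trainee) = 0.4839.
Starting from Trainee, the probability is 0.4839.

0.4839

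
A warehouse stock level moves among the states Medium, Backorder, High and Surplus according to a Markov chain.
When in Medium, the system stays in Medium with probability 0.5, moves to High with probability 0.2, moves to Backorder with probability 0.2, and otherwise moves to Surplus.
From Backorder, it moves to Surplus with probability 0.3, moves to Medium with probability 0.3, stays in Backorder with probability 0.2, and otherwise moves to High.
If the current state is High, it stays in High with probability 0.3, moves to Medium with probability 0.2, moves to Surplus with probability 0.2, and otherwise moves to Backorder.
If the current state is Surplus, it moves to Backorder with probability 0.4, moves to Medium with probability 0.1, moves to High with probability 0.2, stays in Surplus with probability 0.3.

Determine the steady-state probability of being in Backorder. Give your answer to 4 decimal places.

Let the stationary distribution be π with π = πP and π_1 + π_2 + π_3 + π_4 = 1.
π_1 = 0.5·π_1 + 0.3·π_2 + 0.2·π_3 + 0.1·π_4
π_2 = 0.2·π_1 + 0.2·π_2 + 0.3·π_3 + 0.4·π_4
π_3 = 0.2·π_1 + 0.2·π_2 + 0.3·π_3 + 0.2·π_4
Solving with the normalization constraint gives π = (0.2924, 0.2661, 0.2222, 0.2193).
So the stationary probability of Backorder is 0.2661.

0.2661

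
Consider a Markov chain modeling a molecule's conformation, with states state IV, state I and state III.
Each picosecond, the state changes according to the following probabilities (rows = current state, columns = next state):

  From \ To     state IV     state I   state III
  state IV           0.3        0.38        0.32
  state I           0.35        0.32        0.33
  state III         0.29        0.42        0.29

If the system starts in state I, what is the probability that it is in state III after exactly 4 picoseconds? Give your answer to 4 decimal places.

Propagate the distribution vector 4 picoseconds from state I.
After 0 picoseconds: (0.0000, 1.0000, 0.0000)
After 1 picosecond: (0.3500, 0.3200, 0.3300)
After 2 picoseconds: (0.3127, 0.3740, 0.3133)
After 3 picoseconds: (0.3156, 0.3701, 0.3143)
After 4 picoseconds: (0.3154, 0.3704, 0.3143)
P(in state III after 4 picoseconds) = 0.3143

0.3143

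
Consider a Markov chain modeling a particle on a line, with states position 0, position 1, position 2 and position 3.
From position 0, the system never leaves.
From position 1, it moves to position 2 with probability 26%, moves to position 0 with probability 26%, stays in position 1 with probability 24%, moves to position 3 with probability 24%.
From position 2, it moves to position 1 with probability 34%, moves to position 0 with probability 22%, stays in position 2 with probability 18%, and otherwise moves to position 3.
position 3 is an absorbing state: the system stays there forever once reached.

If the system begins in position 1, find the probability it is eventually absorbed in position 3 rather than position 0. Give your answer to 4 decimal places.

Let h(s) be the probability of absorption at position 3 starting from transient state s. Then h(position 3) = 1 and h(position 0) = 0. By first-step analysis:
h(position 1) = 0.26·0 + 0.24·h(position 1) + 0.26·h(position 2) + 0.24·1
h(position 2) = 0.22·0 + 0.34·h(position 1) + 0.18·h(position 2) + 0.26·1
Solving: h(position 1) = 0.4944, h(position 2) = 0.5221.
Starting from position 1, the probability is 0.4944.

0.4944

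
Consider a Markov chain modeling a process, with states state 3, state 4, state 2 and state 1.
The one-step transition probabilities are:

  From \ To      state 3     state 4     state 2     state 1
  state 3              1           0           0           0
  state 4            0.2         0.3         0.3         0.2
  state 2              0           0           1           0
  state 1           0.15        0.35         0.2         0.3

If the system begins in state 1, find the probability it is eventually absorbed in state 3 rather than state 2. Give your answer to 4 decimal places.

Let h(s) be the probability of absorption at state 3 starting from transient state s. Then h(state 3) = 1 and h(state 2) = 0. By first-step analysis:
h(state 4) = 0.2·1 + 0.3·h(state 4) + 0.3·0 + 0.2·h(state 1)
h(state 1) = 0.15·1 + 0.35·h(state 4) + 0.2·0 + 0.3·h(state 1)
Solving: h(state 4) = 0.4048, h(state 1) = 0.4167.
Starting from state 1, the probability is 0.4167.

0.4167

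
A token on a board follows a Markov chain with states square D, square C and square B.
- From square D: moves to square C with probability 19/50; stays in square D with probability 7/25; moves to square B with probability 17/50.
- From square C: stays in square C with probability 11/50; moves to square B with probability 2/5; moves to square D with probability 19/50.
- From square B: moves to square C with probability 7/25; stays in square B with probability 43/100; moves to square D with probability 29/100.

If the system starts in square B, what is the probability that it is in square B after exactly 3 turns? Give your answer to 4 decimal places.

0.3931

Propagate the distribution vector 3 turns from square B.
After 0 turns: (0.0000, 0.0000, 1.0000)
After 1 turn: (0.2900, 0.2800, 0.4300)
After 2 turns: (0.3123, 0.2922, 0.3955)
After 3 turns: (0.3132, 0.2937, 0.3931)
P(in square B after 3 turns) = 0.3931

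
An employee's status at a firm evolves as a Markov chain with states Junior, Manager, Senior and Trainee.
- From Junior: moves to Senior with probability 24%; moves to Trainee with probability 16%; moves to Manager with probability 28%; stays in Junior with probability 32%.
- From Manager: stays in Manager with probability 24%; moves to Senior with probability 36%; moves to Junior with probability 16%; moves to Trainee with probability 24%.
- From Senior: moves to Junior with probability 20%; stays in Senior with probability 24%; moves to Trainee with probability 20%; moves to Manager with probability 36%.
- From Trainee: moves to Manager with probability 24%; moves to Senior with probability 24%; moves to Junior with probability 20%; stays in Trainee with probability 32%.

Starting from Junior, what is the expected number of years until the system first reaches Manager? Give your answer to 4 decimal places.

Let t(s) be the expected number of years to first reach Manager from state s, with t(Manager) = 0. Conditioning on the first year:
t(Junior) = 1 + 0.32·t(Junior) + 0.24·t(Senior) + 0.16·t(Trainee)
t(Senior) = 1 + 0.2·t(Junior) + 0.24·t(Senior) + 0.2·t(Trainee)
t(Trainee) = 1 + 0.2·t(Junior) + 0.24·t(Senior) + 0.32·t(Trainee)
Solving: t(Junior) = 3.4350, t(Senior) = 3.1667, t(Trainee) = 3.5985.
Expected years from Junior to Manager: 3.4350.

3.4350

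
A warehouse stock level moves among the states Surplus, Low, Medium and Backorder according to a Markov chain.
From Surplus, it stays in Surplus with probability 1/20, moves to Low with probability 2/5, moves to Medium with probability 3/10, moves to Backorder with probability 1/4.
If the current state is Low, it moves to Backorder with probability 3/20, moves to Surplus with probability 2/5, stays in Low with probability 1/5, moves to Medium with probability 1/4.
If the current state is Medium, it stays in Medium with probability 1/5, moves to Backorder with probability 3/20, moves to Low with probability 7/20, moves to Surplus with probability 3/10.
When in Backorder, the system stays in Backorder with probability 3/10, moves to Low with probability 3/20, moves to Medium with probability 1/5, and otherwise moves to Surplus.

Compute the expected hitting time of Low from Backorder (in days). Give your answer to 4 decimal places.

Let t(s) be the expected number of days to first reach Low from state s, with t(Low) = 0. Conditioning on the first day:
t(Surplus) = 1 + 0.05·t(Surplus) + 0.3·t(Medium) + 0.25·t(Backorder)
t(Medium) = 1 + 0.3·t(Surplus) + 0.2·t(Medium) + 0.15·t(Backorder)
t(Backorder) = 1 + 0.35·t(Surplus) + 0.2·t(Medium) + 0.3·t(Backorder)
Solving: t(Surplus) = 3.0464, t(Medium) = 3.1126, t(Backorder) = 3.8411.
Expected days from Backorder to Low: 3.8411.

3.8411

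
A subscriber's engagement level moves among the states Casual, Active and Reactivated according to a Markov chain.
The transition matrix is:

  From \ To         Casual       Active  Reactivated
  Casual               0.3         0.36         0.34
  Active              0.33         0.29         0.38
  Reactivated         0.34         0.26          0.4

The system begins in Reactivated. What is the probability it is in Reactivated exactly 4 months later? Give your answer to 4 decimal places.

0.3745

Propagate the distribution vector 4 months from Reactivated.
After 0 months: (0.0000, 0.0000, 1.0000)
After 1 month: (0.3400, 0.2600, 0.4000)
After 2 months: (0.3238, 0.3018, 0.3744)
After 3 months: (0.3240, 0.3014, 0.3745)
After 4 months: (0.3240, 0.3014, 0.3745)
P(in Reactivated after 4 months) = 0.3745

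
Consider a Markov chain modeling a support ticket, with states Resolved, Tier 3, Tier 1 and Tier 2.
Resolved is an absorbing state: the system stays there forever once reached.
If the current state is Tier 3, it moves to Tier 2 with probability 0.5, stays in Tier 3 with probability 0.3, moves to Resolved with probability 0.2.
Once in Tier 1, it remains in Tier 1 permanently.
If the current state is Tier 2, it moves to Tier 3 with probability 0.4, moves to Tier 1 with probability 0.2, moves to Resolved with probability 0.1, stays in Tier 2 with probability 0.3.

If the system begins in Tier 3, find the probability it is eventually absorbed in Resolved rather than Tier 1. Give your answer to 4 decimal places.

0.6552

Let h(s) be the probability of absorption at Resolved starting from transient state s. Then h(Resolved) = 1 and h(Tier 1) = 0. By first-step analysis:
h(Tier 3) = 0.2·1 + 0.3·h(Tier 3) + 0.5·h(Tier 2)
h(Tier 2) = 0.1·1 + 0.4·h(Tier 3) + 0.2·0 + 0.3·h(Tier 2)
Solving: h(Tier 3) = 0.6552, h(Tier 2) = 0.5172.
Starting from Tier 3, the probability is 0.6552.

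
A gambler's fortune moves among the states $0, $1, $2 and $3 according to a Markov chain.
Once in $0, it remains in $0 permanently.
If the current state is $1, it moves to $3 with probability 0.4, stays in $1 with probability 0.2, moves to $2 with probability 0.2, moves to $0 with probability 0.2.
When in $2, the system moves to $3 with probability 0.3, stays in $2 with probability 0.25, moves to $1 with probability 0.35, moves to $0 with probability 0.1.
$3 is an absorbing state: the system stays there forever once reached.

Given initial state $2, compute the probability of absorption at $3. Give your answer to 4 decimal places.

Let h(s) be the probability of absorption at $3 starting from transient state s. Then h($3) = 1 and h($0) = 0. By first-step analysis:
h($1) = 0.2·0 + 0.2·h($1) + 0.2·h($2) + 0.4·1
h($2) = 0.1·0 + 0.35·h($1) + 0.25·h($2) + 0.3·1
Solving: h($1) = 0.6792, h($2) = 0.7170.
Starting from $2, the probability is 0.7170.

0.7170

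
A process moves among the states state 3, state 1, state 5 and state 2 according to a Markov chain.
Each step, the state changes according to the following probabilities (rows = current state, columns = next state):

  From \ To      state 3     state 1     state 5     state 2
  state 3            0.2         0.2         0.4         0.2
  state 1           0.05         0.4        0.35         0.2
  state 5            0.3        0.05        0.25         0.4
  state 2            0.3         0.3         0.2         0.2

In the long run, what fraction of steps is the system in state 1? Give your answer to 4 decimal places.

Let the stationary distribution be π with π = πP and π_1 + π_2 + π_3 + π_4 = 1.
π_1 = 0.2·π_1 + 0.05·π_2 + 0.3·π_3 + 0.3·π_4
π_2 = 0.2·π_1 + 0.4·π_2 + 0.05·π_3 + 0.3·π_4
π_3 = 0.4·π_1 + 0.35·π_2 + 0.25·π_3 + 0.2·π_4
Solving with the normalization constraint gives π = (0.2210, 0.2274, 0.2930, 0.2586).
So the stationary probability of state 1 is 0.2274.

0.2274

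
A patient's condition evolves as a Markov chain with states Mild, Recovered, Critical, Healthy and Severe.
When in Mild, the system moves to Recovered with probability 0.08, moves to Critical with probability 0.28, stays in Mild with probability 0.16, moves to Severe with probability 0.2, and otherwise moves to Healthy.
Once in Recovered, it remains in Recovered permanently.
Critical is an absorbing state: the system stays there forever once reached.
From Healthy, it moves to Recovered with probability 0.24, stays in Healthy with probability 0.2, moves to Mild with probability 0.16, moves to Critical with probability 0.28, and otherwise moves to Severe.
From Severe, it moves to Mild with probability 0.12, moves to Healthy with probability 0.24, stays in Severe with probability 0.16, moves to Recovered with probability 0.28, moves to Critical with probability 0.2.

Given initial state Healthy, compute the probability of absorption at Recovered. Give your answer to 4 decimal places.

Let h(s) be the probability of absorption at Recovered starting from transient state s. Then h(Recovered) = 1 and h(Critical) = 0. By first-step analysis:
h(Mild) = 0.16·h(Mild) + 0.08·1 + 0.28·0 + 0.28·h(Healthy) + 0.2·h(Severe)
h(Healthy) = 0.16·h(Mild) + 0.24·1 + 0.28·0 + 0.2·h(Healthy) + 0.12·h(Severe)
h(Severe) = 0.12·h(Mild) + 0.28·1 + 0.2·0 + 0.24·h(Healthy) + 0.16·h(Severe)
Solving: h(Mild) = 0.3681, h(Healthy) = 0.4508, h(Severe) = 0.5147.
Starting from Healthy, the probability is 0.4508.

0.4508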